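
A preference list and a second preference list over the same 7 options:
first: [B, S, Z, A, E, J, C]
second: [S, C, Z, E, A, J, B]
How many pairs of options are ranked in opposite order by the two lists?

11 pairs

Assign each item its position (1..7) in the first ordering, then rewrite the second ordering as that position sequence:
positions: B→1, S→2, Z→3, A→4, E→5, J→6, C→7
second ordering as positions: [2, 7, 3, 5, 4, 6, 1]
Discordant pairs = inversions in this position sequence.
2: 1 → 1
7: 3, 5, 4, 6, 1 → 5
3: 1 → 1
5: 4, 1 → 2
4: 1 → 1
6: 1 → 1
1: 0
Total: 1 + 5 + 1 + 2 + 1 + 1 + 0 = 11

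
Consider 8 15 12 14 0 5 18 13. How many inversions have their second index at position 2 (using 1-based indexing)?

The element at index 2 is 15.
Elements before it: 8
None of them are larger than 15.

0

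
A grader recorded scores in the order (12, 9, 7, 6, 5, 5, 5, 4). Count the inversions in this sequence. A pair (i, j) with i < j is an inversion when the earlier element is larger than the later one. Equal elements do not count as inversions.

Element-by-element contributions:
12: 7
9: 6
7: 5
6: 4
5: 1
5: 1
5: 1
4: 0
Sum: 7 + 6 + 5 + 4 + 1 + 1 + 1 + 0 = 25

25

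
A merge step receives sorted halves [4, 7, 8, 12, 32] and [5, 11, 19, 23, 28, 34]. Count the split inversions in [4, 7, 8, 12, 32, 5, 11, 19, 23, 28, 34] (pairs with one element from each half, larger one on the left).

Take each right-half value and tally the left-half values above it:
r = 5: 7, 8, 12, 32 → 4
r = 11: 12, 32 → 2
r = 19: 32 → 1
r = 23: 32 → 1
r = 28: 32 → 1
r = 34: none → 0
Cross-inversions: 4 + 2 + 1 + 1 + 1 + 0 = 9

9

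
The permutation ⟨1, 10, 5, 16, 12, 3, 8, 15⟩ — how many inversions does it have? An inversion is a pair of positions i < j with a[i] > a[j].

10 out-of-order pairs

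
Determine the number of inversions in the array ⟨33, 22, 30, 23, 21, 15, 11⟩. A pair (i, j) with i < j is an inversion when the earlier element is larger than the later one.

Element-by-element contributions:
33 → 22, 30, 23, 21, 15, 11 → 6
22 → 21, 15, 11 → 3
30 → 23, 21, 15, 11 → 4
23 → 21, 15, 11 → 3
21 → 15, 11 → 2
15 → 11 → 1
11 → none → 0
Sum: 6 + 3 + 4 + 3 + 2 + 1 + 0 = 19

19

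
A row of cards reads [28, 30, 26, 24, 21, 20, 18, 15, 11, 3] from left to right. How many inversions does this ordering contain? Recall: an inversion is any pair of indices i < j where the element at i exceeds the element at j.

Count, for each position, how many later elements it exceeds:
28 → 26, 24, 21, 20, 18, 15, 11, 3 → 8
30 → 26, 24, 21, 20, 18, 15, 11, 3 → 8
26 → 24, 21, 20, 18, 15, 11, 3 → 7
24 → 21, 20, 18, 15, 11, 3 → 6
21 → 20, 18, 15, 11, 3 → 5
20 → 18, 15, 11, 3 → 4
18 → 15, 11, 3 → 3
15 → 11, 3 → 2
11 → 3 → 1
3 → none → 0
Sum: 8 + 8 + 7 + 6 + 5 + 4 + 3 + 2 + 1 + 0 = 44

There are 44 inversions.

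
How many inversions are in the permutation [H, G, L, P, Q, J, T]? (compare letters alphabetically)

Out-of-order index pairs (1-indexed):
(1,2): H > G
(3,6): L > J
(4,6): P > J
(5,6): Q > J
That's 4 pairs.

4 inversions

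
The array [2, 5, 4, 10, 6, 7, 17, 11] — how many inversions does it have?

4 inversions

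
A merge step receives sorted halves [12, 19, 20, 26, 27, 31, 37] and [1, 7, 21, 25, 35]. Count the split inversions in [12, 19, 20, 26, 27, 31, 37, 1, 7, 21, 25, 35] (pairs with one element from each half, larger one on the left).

Take each right-half value and tally the left-half values above it:
r = 1: 12, 19, 20, 26, 27, 31, 37 → 7
r = 7: 12, 19, 20, 26, 27, 31, 37 → 7
r = 21: 26, 27, 31, 37 → 4
r = 25: 26, 27, 31, 37 → 4
r = 35: 37 → 1
Cross-inversions: 7 + 7 + 4 + 4 + 1 = 23

23 cross-inversions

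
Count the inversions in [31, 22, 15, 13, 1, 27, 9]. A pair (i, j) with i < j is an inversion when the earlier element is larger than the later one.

Count, for each position, how many later elements it exceeds:
31 → 22, 15, 13, 1, 27, 9 → 6
22 → 15, 13, 1, 9 → 4
15 → 13, 1, 9 → 3
13 → 1, 9 → 2
1 → none → 0
27 → 9 → 1
9 → none → 0
Sum: 6 + 4 + 3 + 2 + 0 + 1 + 0 = 16

16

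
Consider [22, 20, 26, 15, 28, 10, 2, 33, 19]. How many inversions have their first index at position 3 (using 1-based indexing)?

4

The element at index 3 is 26.
Elements after it: 15, 28, 10, 2, 33, 19
Those smaller than 26: 15, 10, 2, 19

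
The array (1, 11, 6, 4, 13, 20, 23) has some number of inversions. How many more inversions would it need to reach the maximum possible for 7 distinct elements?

Maximum inversions for 7 distinct elements is C(7, 2) = 7·6/2 = 21.
Current inversions — for each element, count later smaller elements:
1: 0
11: 2
6: 1
4: 0
13: 0
20: 0
23: 0
Current total: 0 + 2 + 1 + 0 + 0 + 0 + 0 = 3
Shortfall: 21 − 3 = 18

18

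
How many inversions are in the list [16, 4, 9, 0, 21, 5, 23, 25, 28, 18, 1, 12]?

27 inversions

Count, for each position, how many later elements it exceeds:
16 → 4, 9, 0, 5, 1, 12 → 6
4 → 0, 1 → 2
9 → 0, 5, 1 → 3
0 → none → 0
21 → 5, 18, 1, 12 → 4
5 → 1 → 1
23 → 18, 1, 12 → 3
25 → 18, 1, 12 → 3
28 → 18, 1, 12 → 3
18 → 1, 12 → 2
1 → none → 0
12 → none → 0
Sum: 6 + 2 + 3 + 0 + 4 + 1 + 3 + 3 + 3 + 2 + 0 + 0 = 27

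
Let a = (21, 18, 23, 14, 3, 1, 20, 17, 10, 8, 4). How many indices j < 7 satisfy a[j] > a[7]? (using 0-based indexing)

4 such elements

The element at index 7 is 17.
Elements before it: 21, 18, 23, 14, 3, 1, 20
Those larger than 17: 21, 18, 23, 20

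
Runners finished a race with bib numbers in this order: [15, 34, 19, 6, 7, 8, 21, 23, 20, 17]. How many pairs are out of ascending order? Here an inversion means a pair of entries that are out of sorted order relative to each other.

Count, for each position, how many later elements it exceeds:
15 → 6, 7, 8 → 3
34 → 19, 6, 7, 8, 21, 23, 20, 17 → 8
19 → 6, 7, 8, 17 → 4
6 → none → 0
7 → none → 0
8 → none → 0
21 → 20, 17 → 2
23 → 20, 17 → 2
20 → 17 → 1
17 → none → 0
Sum: 3 + 8 + 4 + 0 + 0 + 0 + 2 + 2 + 1 + 0 = 20

Inversions: 20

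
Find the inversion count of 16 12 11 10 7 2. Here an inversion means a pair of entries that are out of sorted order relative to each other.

Sweep left to right; for each value list the smaller values that follow it:
16 → 12, 11, 10, 7, 2 → 5
12 → 11, 10, 7, 2 → 4
11 → 10, 7, 2 → 3
10 → 7, 2 → 2
7 → 2 → 1
2 → none → 0
Sum: 5 + 4 + 3 + 2 + 1 + 0 = 15

Inversions: 15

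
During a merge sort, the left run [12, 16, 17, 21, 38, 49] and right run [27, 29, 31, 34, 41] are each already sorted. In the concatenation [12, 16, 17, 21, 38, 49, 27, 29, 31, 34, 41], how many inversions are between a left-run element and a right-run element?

For each element r of the right run, count left-run elements greater than r:
r = 27: 38, 49 → 2
r = 29: 38, 49 → 2
r = 31: 38, 49 → 2
r = 34: 38, 49 → 2
r = 41: 49 → 1
Cross-inversions: 2 + 2 + 2 + 2 + 1 = 9

There are 9 cross-inversions.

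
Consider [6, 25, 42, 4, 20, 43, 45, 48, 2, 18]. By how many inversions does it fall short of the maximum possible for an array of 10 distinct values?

26 inversions short

Maximum inversions for 10 distinct elements is C(10, 2) = 10·9/2 = 45.
Current inversions — for each element, count later smaller elements:
6: 2
25: 4
42: 4
4: 1
20: 2
43: 2
45: 2
48: 2
2: 0
18: 0
Current total: 2 + 4 + 4 + 1 + 2 + 2 + 2 + 2 + 0 + 0 = 19
Shortfall: 45 − 19 = 26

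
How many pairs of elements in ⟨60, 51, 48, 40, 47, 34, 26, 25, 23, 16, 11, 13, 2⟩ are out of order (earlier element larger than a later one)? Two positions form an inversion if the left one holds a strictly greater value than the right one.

Count, for each position, how many later elements it exceeds:
60 → 51, 48, 40, 47, 34, 26, 25, 23, 16, 11, 13, 2 → 12
51 → 48, 40, 47, 34, 26, 25, 23, 16, 11, 13, 2 → 11
48 → 40, 47, 34, 26, 25, 23, 16, 11, 13, 2 → 10
40 → 34, 26, 25, 23, 16, 11, 13, 2 → 8
47 → 34, 26, 25, 23, 16, 11, 13, 2 → 8
34 → 26, 25, 23, 16, 11, 13, 2 → 7
26 → 25, 23, 16, 11, 13, 2 → 6
25 → 23, 16, 11, 13, 2 → 5
23 → 16, 11, 13, 2 → 4
16 → 11, 13, 2 → 3
11 → 2 → 1
13 → 2 → 1
2 → none → 0
Sum: 12 + 11 + 10 + 8 + 8 + 7 + 6 + 5 + 4 + 3 + 1 + 1 + 0 = 76

76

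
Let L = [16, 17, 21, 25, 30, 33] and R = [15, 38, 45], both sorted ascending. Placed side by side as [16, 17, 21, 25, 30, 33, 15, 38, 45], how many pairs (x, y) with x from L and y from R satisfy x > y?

There are 6 cross-inversions.

For each element r of the right run, count left-run elements greater than r:
r = 15: 16, 17, 21, 25, 30, 33 → 6
r = 38: none → 0
r = 45: none → 0
Cross-inversions: 6 + 0 + 0 = 6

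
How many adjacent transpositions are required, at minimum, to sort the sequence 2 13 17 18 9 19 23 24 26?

3

The minimum number of adjacent swaps to sort an array equals its inversion count, since every such swap removes exactly one inversion.
Count inversions — for each element, later elements that are smaller:
2: none → 0
13: 9 → 1
17: 9 → 1
18: 9 → 1
9: none → 0
19: none → 0
23: none → 0
24: none → 0
26: none → 0
Total inversions: 0 + 1 + 1 + 1 + 0 + 0 + 0 + 0 + 0 = 3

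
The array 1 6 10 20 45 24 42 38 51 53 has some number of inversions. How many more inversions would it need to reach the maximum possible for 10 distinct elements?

41

Maximum inversions for 10 distinct elements is C(10, 2) = 10·9/2 = 45.
Current inversions — for each element, count later smaller elements:
1: 0
6: 0
10: 0
20: 0
45: 3
24: 0
42: 1
38: 0
51: 0
53: 0
Current total: 0 + 0 + 0 + 0 + 3 + 0 + 1 + 0 + 0 + 0 = 4
Shortfall: 45 − 4 = 41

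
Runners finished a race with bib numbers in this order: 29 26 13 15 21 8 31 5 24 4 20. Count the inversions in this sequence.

36 out-of-order pairs

Element-by-element contributions:
29 → 26, 13, 15, 21, 8, 5, 24, 4, 20 → 9
26 → 13, 15, 21, 8, 5, 24, 4, 20 → 8
13 → 8, 5, 4 → 3
15 → 8, 5, 4 → 3
21 → 8, 5, 4, 20 → 4
8 → 5, 4 → 2
31 → 5, 24, 4, 20 → 4
5 → 4 → 1
24 → 4, 20 → 2
4 → none → 0
20 → none → 0
Sum: 9 + 8 + 3 + 3 + 4 + 2 + 4 + 1 + 2 + 0 + 0 = 36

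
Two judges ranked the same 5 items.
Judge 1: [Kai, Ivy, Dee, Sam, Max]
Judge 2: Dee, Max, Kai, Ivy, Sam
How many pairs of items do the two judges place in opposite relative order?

5

Assign each item its position (1..5) in the first ordering, then rewrite the second ordering as that position sequence:
positions: Kai→1, Ivy→2, Dee→3, Sam→4, Max→5
second ordering as positions: [3, 5, 1, 2, 4]
Discordant pairs = inversions in this position sequence.
3: 1, 2 → 2
5: 1, 2, 4 → 3
1: 0
2: 0
4: 0
Total: 2 + 3 + 0 + 0 + 0 = 5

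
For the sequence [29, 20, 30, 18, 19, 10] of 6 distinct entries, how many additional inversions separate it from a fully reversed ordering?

3

Maximum inversions for 6 distinct elements is C(6, 2) = 6·5/2 = 15.
Current inversions — for each element, count later smaller elements:
29: 4
20: 3
30: 3
18: 1
19: 1
10: 0
Current total: 4 + 3 + 3 + 1 + 1 + 0 = 12
Shortfall: 15 − 12 = 3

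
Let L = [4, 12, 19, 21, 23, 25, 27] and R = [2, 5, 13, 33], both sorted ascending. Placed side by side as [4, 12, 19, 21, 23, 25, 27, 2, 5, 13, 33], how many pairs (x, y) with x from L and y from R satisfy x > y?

For each element r of the right run, count left-run elements greater than r:
r = 2: 4, 12, 19, 21, 23, 25, 27 → 7
r = 5: 12, 19, 21, 23, 25, 27 → 6
r = 13: 19, 21, 23, 25, 27 → 5
r = 33: none → 0
Cross-inversions: 7 + 6 + 5 + 0 = 18

18 cross-inversions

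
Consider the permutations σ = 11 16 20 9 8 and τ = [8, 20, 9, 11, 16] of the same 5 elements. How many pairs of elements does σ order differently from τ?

Assign each item its position (1..5) in the first ordering, then rewrite the second ordering as that position sequence:
positions: 11→1, 16→2, 20→3, 9→4, 8→5
second ordering as positions: [5, 3, 4, 1, 2]
Discordant pairs = inversions in this position sequence.
5: 3, 4, 1, 2 → 4
3: 1, 2 → 2
4: 1, 2 → 2
1: 0
2: 0
Total: 4 + 2 + 2 + 0 + 0 = 8

8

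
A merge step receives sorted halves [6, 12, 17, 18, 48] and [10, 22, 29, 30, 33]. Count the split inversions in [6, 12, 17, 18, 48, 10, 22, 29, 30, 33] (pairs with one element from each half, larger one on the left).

Take each right-half value and tally the left-half values above it:
r = 10: 12, 17, 18, 48 → 4
r = 22: 48 → 1
r = 29: 48 → 1
r = 30: 48 → 1
r = 33: 48 → 1
Cross-inversions: 4 + 1 + 1 + 1 + 1 = 8

8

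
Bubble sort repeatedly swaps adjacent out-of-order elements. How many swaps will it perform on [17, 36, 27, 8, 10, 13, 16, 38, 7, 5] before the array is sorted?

There are 30 swaps.

Minimum adjacent swaps = number of inversions (each swap of adjacent out-of-order elements removes one inversion and no swap can remove more).
Count inversions — for each element, later elements that are smaller:
17: 8, 10, 13, 16, 7, 5 → 6
36: 27, 8, 10, 13, 16, 7, 5 → 7
27: 8, 10, 13, 16, 7, 5 → 6
8: 7, 5 → 2
10: 7, 5 → 2
13: 7, 5 → 2
16: 7, 5 → 2
38: 7, 5 → 2
7: 5 → 1
5: none → 0
Total inversions: 6 + 7 + 6 + 2 + 2 + 2 + 2 + 2 + 1 + 0 = 30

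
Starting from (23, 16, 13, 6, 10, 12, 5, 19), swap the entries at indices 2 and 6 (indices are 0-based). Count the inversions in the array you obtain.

Positions 2 and 6 hold 13 and 5; after swapping, the array is [23, 16, 5, 6, 10, 12, 13, 19].
Element-by-element contributions:
23 → 16, 5, 6, 10, 12, 13, 19 → 7
16 → 5, 6, 10, 12, 13 → 5
5 → none → 0
6 → none → 0
10 → none → 0
12 → none → 0
13 → none → 0
19 → none → 0
Sum: 7 + 5 + 0 + 0 + 0 + 0 + 0 + 0 = 12

12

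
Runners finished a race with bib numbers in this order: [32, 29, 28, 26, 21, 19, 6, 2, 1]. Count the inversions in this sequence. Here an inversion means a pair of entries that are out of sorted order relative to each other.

For each element, count later entries that are smaller:
32: 8
29: 7
28: 6
26: 5
21: 4
19: 3
6: 2
2: 1
1: 0
Sum: 8 + 7 + 6 + 5 + 4 + 3 + 2 + 1 + 0 = 36

36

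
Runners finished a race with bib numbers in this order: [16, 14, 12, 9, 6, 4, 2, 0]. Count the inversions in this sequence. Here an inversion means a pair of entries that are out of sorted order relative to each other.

Element-by-element contributions:
16: 7
14: 6
12: 5
9: 4
6: 3
4: 2
2: 1
0: 0
Sum: 7 + 6 + 5 + 4 + 3 + 2 + 1 + 0 = 28

Inversions: 28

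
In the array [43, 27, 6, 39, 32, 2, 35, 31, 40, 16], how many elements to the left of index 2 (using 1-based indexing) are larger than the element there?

The element at index 2 is 27.
Elements before it: 43
Those larger than 27: 43

1 such element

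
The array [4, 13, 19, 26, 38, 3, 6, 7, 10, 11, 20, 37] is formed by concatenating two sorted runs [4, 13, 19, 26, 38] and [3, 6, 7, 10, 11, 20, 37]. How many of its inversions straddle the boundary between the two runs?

Take each right-half value and tally the left-half values above it:
r = 3: 4, 13, 19, 26, 38 → 5
r = 6: 13, 19, 26, 38 → 4
r = 7: 13, 19, 26, 38 → 4
r = 10: 13, 19, 26, 38 → 4
r = 11: 13, 19, 26, 38 → 4
r = 20: 26, 38 → 2
r = 37: 38 → 1
Cross-inversions: 5 + 4 + 4 + 4 + 4 + 2 + 1 = 24

24 cross-inversions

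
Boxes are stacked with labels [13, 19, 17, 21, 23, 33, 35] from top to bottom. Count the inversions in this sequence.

1 out-of-order pair

Listing every pair i<j with a[i]>a[j] (using 1-based positions):
(2,3): 19 > 17
That's 1 pair.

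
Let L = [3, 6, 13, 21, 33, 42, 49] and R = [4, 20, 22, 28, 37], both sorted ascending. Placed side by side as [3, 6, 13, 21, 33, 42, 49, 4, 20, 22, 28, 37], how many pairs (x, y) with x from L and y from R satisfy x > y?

Cross-inversions: 18

For each element r of the right run, count left-run elements greater than r:
r = 4: 6, 13, 21, 33, 42, 49 → 6
r = 20: 21, 33, 42, 49 → 4
r = 22: 33, 42, 49 → 3
r = 28: 33, 42, 49 → 3
r = 37: 42, 49 → 2
Cross-inversions: 6 + 4 + 3 + 3 + 2 = 18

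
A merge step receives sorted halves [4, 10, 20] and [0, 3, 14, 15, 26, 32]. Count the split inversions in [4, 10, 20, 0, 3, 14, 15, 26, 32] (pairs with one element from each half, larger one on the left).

8

For each element r of the right run, count left-run elements greater than r:
r = 0: 4, 10, 20 → 3
r = 3: 4, 10, 20 → 3
r = 14: 20 → 1
r = 15: 20 → 1
r = 26: none → 0
r = 32: none → 0
Cross-inversions: 3 + 3 + 1 + 1 + 0 + 0 = 8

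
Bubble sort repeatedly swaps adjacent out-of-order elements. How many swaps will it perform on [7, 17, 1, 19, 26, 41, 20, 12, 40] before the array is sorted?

The minimum number of adjacent swaps to sort an array equals its inversion count, since every such swap removes exactly one inversion.
Count inversions — for each element, later elements that are smaller:
7: 1 → 1
17: 1, 12 → 2
1: none → 0
19: 12 → 1
26: 20, 12 → 2
41: 20, 12, 40 → 3
20: 12 → 1
12: none → 0
40: none → 0
Total inversions: 1 + 2 + 0 + 1 + 2 + 3 + 1 + 0 + 0 = 10

Swaps: 10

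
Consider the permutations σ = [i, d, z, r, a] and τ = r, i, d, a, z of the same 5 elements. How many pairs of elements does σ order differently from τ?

Assign each item its position (1..5) in the first ordering, then rewrite the second ordering as that position sequence:
positions: i→1, d→2, z→3, r→4, a→5
second ordering as positions: [4, 1, 2, 5, 3]
Discordant pairs = inversions in this position sequence.
4: 1, 2, 3 → 3
1: 0
2: 0
5: 3 → 1
3: 0
Total: 3 + 0 + 0 + 1 + 0 = 4

4 discordant pairs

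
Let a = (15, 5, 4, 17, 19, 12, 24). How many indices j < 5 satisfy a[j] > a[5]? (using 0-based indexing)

3

The element at index 5 is 12.
Elements before it: 15, 5, 4, 17, 19
Those larger than 12: 15, 17, 19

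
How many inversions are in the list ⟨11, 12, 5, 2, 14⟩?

5

Out-of-order index pairs (1-indexed):
(1,3): 11 > 5
(1,4): 11 > 2
(2,3): 12 > 5
(2,4): 12 > 2
(3,4): 5 > 2
That's 5 pairs.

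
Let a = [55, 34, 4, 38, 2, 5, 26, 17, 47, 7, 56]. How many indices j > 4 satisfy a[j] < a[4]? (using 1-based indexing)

The element at index 4 is 38.
Elements after it: 2, 5, 26, 17, 47, 7, 56
Those smaller than 38: 2, 5, 26, 17, 7

5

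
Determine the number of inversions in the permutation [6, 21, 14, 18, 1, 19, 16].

Element-by-element contributions:
6 → 1 → 1
21 → 14, 18, 1, 19, 16 → 5
14 → 1 → 1
18 → 1, 16 → 2
1 → none → 0
19 → 16 → 1
16 → none → 0
Sum: 1 + 5 + 1 + 2 + 0 + 1 + 0 = 10

10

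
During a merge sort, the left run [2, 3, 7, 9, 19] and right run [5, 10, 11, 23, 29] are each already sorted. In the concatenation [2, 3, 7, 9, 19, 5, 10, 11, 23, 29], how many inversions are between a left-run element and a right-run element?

5 split inversions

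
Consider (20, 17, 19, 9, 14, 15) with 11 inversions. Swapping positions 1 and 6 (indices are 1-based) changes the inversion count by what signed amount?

-5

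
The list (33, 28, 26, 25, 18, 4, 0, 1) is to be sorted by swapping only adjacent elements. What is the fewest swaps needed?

Each adjacent swap fixes exactly one inversion, so the minimum swap count equals the number of inversions.
Count inversions — for each element, later elements that are smaller:
33: 28, 26, 25, 18, 4, 0, 1 → 7
28: 26, 25, 18, 4, 0, 1 → 6
26: 25, 18, 4, 0, 1 → 5
25: 18, 4, 0, 1 → 4
18: 4, 0, 1 → 3
4: 0, 1 → 2
0: none → 0
1: none → 0
Total inversions: 7 + 6 + 5 + 4 + 3 + 2 + 0 + 0 = 27

27 swaps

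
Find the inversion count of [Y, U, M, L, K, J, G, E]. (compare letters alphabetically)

Element-by-element contributions:
Y: 7
U: 6
M: 5
L: 4
K: 3
J: 2
G: 1
E: 0
Sum: 7 + 6 + 5 + 4 + 3 + 2 + 1 + 0 = 28

28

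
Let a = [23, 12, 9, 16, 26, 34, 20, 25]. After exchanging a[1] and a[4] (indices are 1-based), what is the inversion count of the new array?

Positions 1 and 4 hold 23 and 16; after swapping, the array is [16, 12, 9, 23, 26, 34, 20, 25].
Sweep left to right; for each value list the smaller values that follow it:
16 → 12, 9 → 2
12 → 9 → 1
9 → none → 0
23 → 20 → 1
26 → 20, 25 → 2
34 → 20, 25 → 2
20 → none → 0
25 → none → 0
Sum: 2 + 1 + 0 + 1 + 2 + 2 + 0 + 0 = 8

There are 8 inversions.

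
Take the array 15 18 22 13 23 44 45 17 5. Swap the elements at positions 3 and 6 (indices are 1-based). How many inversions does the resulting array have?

19 inversions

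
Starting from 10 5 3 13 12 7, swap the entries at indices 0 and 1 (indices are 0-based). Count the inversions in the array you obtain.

Inversions: 6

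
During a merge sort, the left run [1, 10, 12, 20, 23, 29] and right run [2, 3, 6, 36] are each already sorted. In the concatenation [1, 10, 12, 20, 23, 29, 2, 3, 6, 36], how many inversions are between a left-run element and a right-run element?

15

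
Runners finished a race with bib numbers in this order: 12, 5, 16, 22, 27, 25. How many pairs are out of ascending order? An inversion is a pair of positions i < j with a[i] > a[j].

2 out-of-order pairs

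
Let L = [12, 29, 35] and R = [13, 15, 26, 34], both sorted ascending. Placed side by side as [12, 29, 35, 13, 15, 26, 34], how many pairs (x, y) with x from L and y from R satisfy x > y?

7

For each element r of the right run, count left-run elements greater than r:
r = 13: 29, 35 → 2
r = 15: 29, 35 → 2
r = 26: 29, 35 → 2
r = 34: 35 → 1
Cross-inversions: 2 + 2 + 2 + 1 = 7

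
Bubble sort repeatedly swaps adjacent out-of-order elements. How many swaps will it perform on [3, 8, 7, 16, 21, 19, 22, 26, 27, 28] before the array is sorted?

2

Minimum adjacent swaps = number of inversions (each swap of adjacent out-of-order elements removes one inversion and no swap can remove more).
Count inversions — for each element, later elements that are smaller:
3: none → 0
8: 7 → 1
7: none → 0
16: none → 0
21: 19 → 1
19: none → 0
22: none → 0
26: none → 0
27: none → 0
28: none → 0
Total inversions: 0 + 1 + 0 + 0 + 1 + 0 + 0 + 0 + 0 + 0 = 2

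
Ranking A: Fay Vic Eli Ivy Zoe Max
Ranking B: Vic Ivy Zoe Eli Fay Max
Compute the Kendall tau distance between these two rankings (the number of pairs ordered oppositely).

6 discordant pairs

Assign each item its position (1..6) in the first ordering, then rewrite the second ordering as that position sequence:
positions: Fay→1, Vic→2, Eli→3, Ivy→4, Zoe→5, Max→6
second ordering as positions: [2, 4, 5, 3, 1, 6]
Discordant pairs = inversions in this position sequence.
2: 1 → 1
4: 3, 1 → 2
5: 3, 1 → 2
3: 1 → 1
1: 0
6: 0
Total: 1 + 2 + 2 + 1 + 0 + 0 = 6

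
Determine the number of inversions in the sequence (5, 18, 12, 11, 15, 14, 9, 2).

18

Element-by-element contributions:
5 → 2 → 1
18 → 12, 11, 15, 14, 9, 2 → 6
12 → 11, 9, 2 → 3
11 → 9, 2 → 2
15 → 14, 9, 2 → 3
14 → 9, 2 → 2
9 → 2 → 1
2 → none → 0
Sum: 1 + 6 + 3 + 2 + 3 + 2 + 1 + 0 = 18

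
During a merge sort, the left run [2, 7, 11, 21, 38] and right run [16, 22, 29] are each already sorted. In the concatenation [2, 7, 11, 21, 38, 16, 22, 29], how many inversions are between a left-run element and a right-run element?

For each element r of the right run, count left-run elements greater than r:
r = 16: 21, 38 → 2
r = 22: 38 → 1
r = 29: 38 → 1
Cross-inversions: 2 + 1 + 1 = 4

4 cross-inversions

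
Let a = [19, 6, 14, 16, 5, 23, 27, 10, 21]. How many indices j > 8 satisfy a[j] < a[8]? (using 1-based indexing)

The element at index 8 is 10.
Elements after it: 21
None of them are smaller than 10.

0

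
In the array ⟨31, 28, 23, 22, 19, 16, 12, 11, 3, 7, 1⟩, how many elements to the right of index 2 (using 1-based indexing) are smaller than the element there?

The element at index 2 is 28.
Elements after it: 23, 22, 19, 16, 12, 11, 3, 7, 1
Those smaller than 28: 23, 22, 19, 16, 12, 11, 3, 7, 1

9 such elements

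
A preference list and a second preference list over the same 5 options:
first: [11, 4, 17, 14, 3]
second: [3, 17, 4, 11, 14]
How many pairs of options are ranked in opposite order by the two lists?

Assign each item its position (1..5) in the first ordering, then rewrite the second ordering as that position sequence:
positions: 11→1, 4→2, 17→3, 14→4, 3→5
second ordering as positions: [5, 3, 2, 1, 4]
Discordant pairs = inversions in this position sequence.
5: 3, 2, 1, 4 → 4
3: 2, 1 → 2
2: 1 → 1
1: 0
4: 0
Total: 4 + 2 + 1 + 0 + 0 = 7

There are 7 pairs.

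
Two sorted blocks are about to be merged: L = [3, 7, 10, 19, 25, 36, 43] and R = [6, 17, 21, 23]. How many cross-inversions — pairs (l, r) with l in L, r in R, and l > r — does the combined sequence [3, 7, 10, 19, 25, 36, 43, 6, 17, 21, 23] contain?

Cross-inversions: 16

Count, for every r in R, how many entries of L exceed r:
r = 6: 7, 10, 19, 25, 36, 43 → 6
r = 17: 19, 25, 36, 43 → 4
r = 21: 25, 36, 43 → 3
r = 23: 25, 36, 43 → 3
Cross-inversions: 6 + 4 + 3 + 3 = 16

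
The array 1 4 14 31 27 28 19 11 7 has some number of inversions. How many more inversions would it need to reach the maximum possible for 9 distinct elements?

20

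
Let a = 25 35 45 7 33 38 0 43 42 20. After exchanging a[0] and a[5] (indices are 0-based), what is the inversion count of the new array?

Positions 0 and 5 hold 25 and 38; after swapping, the array is [38, 35, 45, 7, 33, 25, 0, 43, 42, 20].
Sweep left to right; for each value list the smaller values that follow it:
38: 6
35: 5
45: 7
7: 1
33: 3
25: 2
0: 0
43: 2
42: 1
20: 0
Sum: 6 + 5 + 7 + 1 + 3 + 2 + 0 + 2 + 1 + 0 = 27

27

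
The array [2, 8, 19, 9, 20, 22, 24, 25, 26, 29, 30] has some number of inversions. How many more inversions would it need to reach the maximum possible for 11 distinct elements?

Maximum inversions for 11 distinct elements is C(11, 2) = 11·10/2 = 55.
Current inversions — for each element, count later smaller elements:
2: 0
8: 0
19: 1
9: 0
20: 0
22: 0
24: 0
25: 0
26: 0
29: 0
30: 0
Current total: 0 + 0 + 1 + 0 + 0 + 0 + 0 + 0 + 0 + 0 + 0 = 1
Shortfall: 55 − 1 = 54

54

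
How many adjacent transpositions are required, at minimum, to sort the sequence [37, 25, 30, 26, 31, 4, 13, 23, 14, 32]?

Adjacent swaps: 27

Minimum adjacent swaps = number of inversions (each swap of adjacent out-of-order elements removes one inversion and no swap can remove more).
Count inversions — for each element, later elements that are smaller:
37: 25, 30, 26, 31, 4, 13, 23, 14, 32 → 9
25: 4, 13, 23, 14 → 4
30: 26, 4, 13, 23, 14 → 5
26: 4, 13, 23, 14 → 4
31: 4, 13, 23, 14 → 4
4: none → 0
13: none → 0
23: 14 → 1
14: none → 0
32: none → 0
Total inversions: 9 + 4 + 5 + 4 + 4 + 0 + 0 + 1 + 0 + 0 = 27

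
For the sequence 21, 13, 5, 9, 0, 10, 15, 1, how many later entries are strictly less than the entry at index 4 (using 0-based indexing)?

0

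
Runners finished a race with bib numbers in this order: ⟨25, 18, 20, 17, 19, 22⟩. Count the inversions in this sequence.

Listing every pair i<j with a[i]>a[j] (using 0-based positions):
(0,1): 25 > 18
(0,2): 25 > 20
(0,3): 25 > 17
(0,4): 25 > 19
(0,5): 25 > 22
(1,3): 18 > 17
(2,3): 20 > 17
(2,4): 20 > 19
That's 8 pairs.

There are 8 inversions.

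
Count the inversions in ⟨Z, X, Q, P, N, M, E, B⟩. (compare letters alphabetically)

28

For each element, count later entries that are smaller:
Z → X, Q, P, N, M, E, B → 7
X → Q, P, N, M, E, B → 6
Q → P, N, M, E, B → 5
P → N, M, E, B → 4
N → M, E, B → 3
M → E, B → 2
E → B → 1
B → none → 0
Sum: 7 + 6 + 5 + 4 + 3 + 2 + 1 + 0 = 28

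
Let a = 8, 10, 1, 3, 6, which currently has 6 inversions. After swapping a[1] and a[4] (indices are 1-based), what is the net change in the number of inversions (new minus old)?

-1

Positions 1 and 4 hold 8 and 3; after swapping, the array is [3, 10, 1, 8, 6].
Element-by-element contributions:
3: 1
10: 3
1: 0
8: 1
6: 0
Sum: 1 + 3 + 0 + 1 + 0 = 5
Change: 5 − 6 = -1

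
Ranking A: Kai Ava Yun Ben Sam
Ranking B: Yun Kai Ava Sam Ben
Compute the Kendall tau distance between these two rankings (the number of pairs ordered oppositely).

3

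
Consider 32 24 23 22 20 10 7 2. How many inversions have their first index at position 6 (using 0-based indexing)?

The element at index 6 is 7.
Elements after it: 2
Those smaller than 7: 2

1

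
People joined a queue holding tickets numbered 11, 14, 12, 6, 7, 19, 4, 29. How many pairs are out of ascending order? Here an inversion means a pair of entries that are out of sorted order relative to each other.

13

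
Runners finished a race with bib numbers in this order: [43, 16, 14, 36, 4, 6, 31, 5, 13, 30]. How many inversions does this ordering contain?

Element-by-element contributions:
43: 9
16: 5
14: 4
36: 6
4: 0
6: 1
31: 3
5: 0
13: 0
30: 0
Sum: 9 + 5 + 4 + 6 + 0 + 1 + 3 + 0 + 0 + 0 = 28

28 out-of-order pairs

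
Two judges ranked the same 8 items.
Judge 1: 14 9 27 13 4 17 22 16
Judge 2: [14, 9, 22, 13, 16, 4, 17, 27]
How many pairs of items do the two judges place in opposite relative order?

10 discordant pairs

Assign each item its position (1..8) in the first ordering, then rewrite the second ordering as that position sequence:
positions: 14→1, 9→2, 27→3, 13→4, 4→5, 17→6, 22→7, 16→8
second ordering as positions: [1, 2, 7, 4, 8, 5, 6, 3]
Discordant pairs = inversions in this position sequence.
1: 0
2: 0
7: 4, 5, 6, 3 → 4
4: 3 → 1
8: 5, 6, 3 → 3
5: 3 → 1
6: 3 → 1
3: 0
Total: 0 + 0 + 4 + 1 + 3 + 1 + 1 + 0 = 10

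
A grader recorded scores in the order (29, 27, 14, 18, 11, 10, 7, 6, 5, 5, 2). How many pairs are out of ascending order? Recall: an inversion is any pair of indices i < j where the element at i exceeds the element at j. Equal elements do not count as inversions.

53 inversions

For each element, count later entries that are smaller:
29 → 27, 14, 18, 11, 10, 7, 6, 5, 5, 2 → 10
27 → 14, 18, 11, 10, 7, 6, 5, 5, 2 → 9
14 → 11, 10, 7, 6, 5, 5, 2 → 7
18 → 11, 10, 7, 6, 5, 5, 2 → 7
11 → 10, 7, 6, 5, 5, 2 → 6
10 → 7, 6, 5, 5, 2 → 5
7 → 6, 5, 5, 2 → 4
6 → 5, 5, 2 → 3
5 → 2 → 1
5 → 2 → 1
2 → none → 0
Sum: 10 + 9 + 7 + 7 + 6 + 5 + 4 + 3 + 1 + 1 + 0 = 53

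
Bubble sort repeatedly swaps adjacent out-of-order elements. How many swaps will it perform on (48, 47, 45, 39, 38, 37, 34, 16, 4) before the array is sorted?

Minimum adjacent swaps = number of inversions (each swap of adjacent out-of-order elements removes one inversion and no swap can remove more).
Count inversions — for each element, later elements that are smaller:
48: 47, 45, 39, 38, 37, 34, 16, 4 → 8
47: 45, 39, 38, 37, 34, 16, 4 → 7
45: 39, 38, 37, 34, 16, 4 → 6
39: 38, 37, 34, 16, 4 → 5
38: 37, 34, 16, 4 → 4
37: 34, 16, 4 → 3
34: 16, 4 → 2
16: 4 → 1
4: none → 0
Total inversions: 8 + 7 + 6 + 5 + 4 + 3 + 2 + 1 + 0 = 36

36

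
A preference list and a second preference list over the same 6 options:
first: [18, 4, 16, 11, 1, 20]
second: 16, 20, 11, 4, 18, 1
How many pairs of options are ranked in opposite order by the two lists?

Assign each item its position (1..6) in the first ordering, then rewrite the second ordering as that position sequence:
positions: 18→1, 4→2, 16→3, 11→4, 1→5, 20→6
second ordering as positions: [3, 6, 4, 2, 1, 5]
Discordant pairs = inversions in this position sequence.
3: 2, 1 → 2
6: 4, 2, 1, 5 → 4
4: 2, 1 → 2
2: 1 → 1
1: 0
5: 0
Total: 2 + 4 + 2 + 1 + 0 + 0 = 9

9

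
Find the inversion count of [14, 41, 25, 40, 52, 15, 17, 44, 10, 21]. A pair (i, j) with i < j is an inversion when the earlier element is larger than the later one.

Inversions: 24

Count, for each position, how many later elements it exceeds:
14 → 10 → 1
41 → 25, 40, 15, 17, 10, 21 → 6
25 → 15, 17, 10, 21 → 4
40 → 15, 17, 10, 21 → 4
52 → 15, 17, 44, 10, 21 → 5
15 → 10 → 1
17 → 10 → 1
44 → 10, 21 → 2
10 → none → 0
21 → none → 0
Sum: 1 + 6 + 4 + 4 + 5 + 1 + 1 + 2 + 0 + 0 = 24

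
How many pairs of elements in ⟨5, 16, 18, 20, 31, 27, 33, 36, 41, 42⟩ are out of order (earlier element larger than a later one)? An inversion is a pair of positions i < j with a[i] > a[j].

1 inversion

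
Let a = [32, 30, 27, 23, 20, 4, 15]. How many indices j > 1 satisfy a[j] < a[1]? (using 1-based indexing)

6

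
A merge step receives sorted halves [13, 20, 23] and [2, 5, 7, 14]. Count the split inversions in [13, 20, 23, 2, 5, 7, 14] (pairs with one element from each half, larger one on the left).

11 split inversions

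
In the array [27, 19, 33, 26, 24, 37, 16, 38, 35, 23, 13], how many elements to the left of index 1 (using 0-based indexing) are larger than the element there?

1

The element at index 1 is 19.
Elements before it: 27
Those larger than 19: 27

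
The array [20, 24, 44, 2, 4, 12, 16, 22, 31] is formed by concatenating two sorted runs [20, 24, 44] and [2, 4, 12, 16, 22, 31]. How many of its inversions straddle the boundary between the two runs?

Count, for every r in R, how many entries of L exceed r:
r = 2: 20, 24, 44 → 3
r = 4: 20, 24, 44 → 3
r = 12: 20, 24, 44 → 3
r = 16: 20, 24, 44 → 3
r = 22: 24, 44 → 2
r = 31: 44 → 1
Cross-inversions: 3 + 3 + 3 + 3 + 2 + 1 = 15

15 cross-inversions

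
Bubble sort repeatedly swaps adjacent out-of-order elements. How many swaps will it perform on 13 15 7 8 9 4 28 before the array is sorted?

Minimum adjacent swaps = number of inversions (each swap of adjacent out-of-order elements removes one inversion and no swap can remove more).
Count inversions — for each element, later elements that are smaller:
13: 7, 8, 9, 4 → 4
15: 7, 8, 9, 4 → 4
7: 4 → 1
8: 4 → 1
9: 4 → 1
4: none → 0
28: none → 0
Total inversions: 4 + 4 + 1 + 1 + 1 + 0 + 0 = 11

11 swaps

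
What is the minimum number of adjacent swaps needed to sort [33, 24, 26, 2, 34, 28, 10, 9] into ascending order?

Each adjacent swap fixes exactly one inversion, so the minimum swap count equals the number of inversions.
Count inversions — for each element, later elements that are smaller:
33: 24, 26, 2, 28, 10, 9 → 6
24: 2, 10, 9 → 3
26: 2, 10, 9 → 3
2: none → 0
34: 28, 10, 9 → 3
28: 10, 9 → 2
10: 9 → 1
9: none → 0
Total inversions: 6 + 3 + 3 + 0 + 3 + 2 + 1 + 0 = 18

18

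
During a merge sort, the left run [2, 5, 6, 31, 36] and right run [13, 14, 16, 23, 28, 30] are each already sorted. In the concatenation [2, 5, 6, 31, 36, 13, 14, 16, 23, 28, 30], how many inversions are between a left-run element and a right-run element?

12 split inversions

Take each right-half value and tally the left-half values above it:
r = 13: 31, 36 → 2
r = 14: 31, 36 → 2
r = 16: 31, 36 → 2
r = 23: 31, 36 → 2
r = 28: 31, 36 → 2
r = 30: 31, 36 → 2
Cross-inversions: 2 + 2 + 2 + 2 + 2 + 2 = 12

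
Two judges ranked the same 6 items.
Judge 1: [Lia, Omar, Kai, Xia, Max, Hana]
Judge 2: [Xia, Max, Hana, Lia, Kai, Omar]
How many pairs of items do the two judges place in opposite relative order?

There are 10 discordant pairs.

Assign each item its position (1..6) in the first ordering, then rewrite the second ordering as that position sequence:
positions: Lia→1, Omar→2, Kai→3, Xia→4, Max→5, Hana→6
second ordering as positions: [4, 5, 6, 1, 3, 2]
Discordant pairs = inversions in this position sequence.
4: 1, 3, 2 → 3
5: 1, 3, 2 → 3
6: 1, 3, 2 → 3
1: 0
3: 2 → 1
2: 0
Total: 3 + 3 + 3 + 0 + 1 + 0 = 10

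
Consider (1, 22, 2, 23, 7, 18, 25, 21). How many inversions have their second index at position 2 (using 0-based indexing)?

The element at index 2 is 2.
Elements before it: 1, 22
Those larger than 2: 22

1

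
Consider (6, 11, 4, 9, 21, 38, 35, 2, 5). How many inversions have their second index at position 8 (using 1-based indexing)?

7

The element at index 8 is 2.
Elements before it: 6, 11, 4, 9, 21, 38, 35
Those larger than 2: 6, 11, 4, 9, 21, 38, 35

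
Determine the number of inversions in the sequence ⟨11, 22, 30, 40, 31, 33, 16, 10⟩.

14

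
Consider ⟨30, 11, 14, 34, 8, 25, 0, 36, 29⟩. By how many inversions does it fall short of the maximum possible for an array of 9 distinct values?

Maximum inversions for 9 distinct elements is C(9, 2) = 9·8/2 = 36.
Current inversions — for each element, count later smaller elements:
30: 6
11: 2
14: 2
34: 4
8: 1
25: 1
0: 0
36: 1
29: 0
Current total: 6 + 2 + 2 + 4 + 1 + 1 + 0 + 1 + 0 = 17
Shortfall: 36 − 17 = 19

19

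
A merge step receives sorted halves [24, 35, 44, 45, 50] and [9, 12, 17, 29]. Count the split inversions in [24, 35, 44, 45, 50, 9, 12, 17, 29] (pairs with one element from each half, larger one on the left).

Cross-inversions: 19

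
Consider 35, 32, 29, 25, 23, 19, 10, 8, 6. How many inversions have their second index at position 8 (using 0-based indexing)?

The element at index 8 is 6.
Elements before it: 35, 32, 29, 25, 23, 19, 10, 8
Those larger than 6: 35, 32, 29, 25, 23, 19, 10, 8

8 such elements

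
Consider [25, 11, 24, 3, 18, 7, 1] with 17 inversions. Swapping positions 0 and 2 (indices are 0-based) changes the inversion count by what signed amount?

Positions 0 and 2 hold 25 and 24; after swapping, the array is [24, 11, 25, 3, 18, 7, 1].
For each element, count later entries that are smaller:
24 → 11, 3, 18, 7, 1 → 5
11 → 3, 7, 1 → 3
25 → 3, 18, 7, 1 → 4
3 → 1 → 1
18 → 7, 1 → 2
7 → 1 → 1
1 → none → 0
Sum: 5 + 3 + 4 + 1 + 2 + 1 + 0 = 16
Change: 16 − 17 = -1

-1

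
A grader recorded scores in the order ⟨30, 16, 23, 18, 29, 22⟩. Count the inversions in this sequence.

8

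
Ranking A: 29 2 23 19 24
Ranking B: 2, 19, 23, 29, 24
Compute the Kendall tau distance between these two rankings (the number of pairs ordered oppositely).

Discordant pairs: 4

Assign each item its position (1..5) in the first ordering, then rewrite the second ordering as that position sequence:
positions: 29→1, 2→2, 23→3, 19→4, 24→5
second ordering as positions: [2, 4, 3, 1, 5]
Discordant pairs = inversions in this position sequence.
2: 1 → 1
4: 3, 1 → 2
3: 1 → 1
1: 0
5: 0
Total: 1 + 2 + 1 + 0 + 0 = 4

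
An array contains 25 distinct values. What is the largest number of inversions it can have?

The maximum occurs when the array is in strictly decreasing order: every one of the C(25, 2) pairs is inverted.
C(25, 2) = 25·24/2 = 300

There are 300 inversions.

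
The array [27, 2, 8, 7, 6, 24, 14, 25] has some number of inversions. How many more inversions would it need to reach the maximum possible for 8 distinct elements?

Maximum inversions for 8 distinct elements is C(8, 2) = 8·7/2 = 28.
Current inversions — for each element, count later smaller elements:
27: 7
2: 0
8: 2
7: 1
6: 0
24: 1
14: 0
25: 0
Current total: 7 + 0 + 2 + 1 + 0 + 1 + 0 + 0 = 11
Shortfall: 28 − 11 = 17

17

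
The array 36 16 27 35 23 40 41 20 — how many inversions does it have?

Count, for each position, how many later elements it exceeds:
36: 5
16: 0
27: 2
35: 2
23: 1
40: 1
41: 1
20: 0
Sum: 5 + 0 + 2 + 2 + 1 + 1 + 1 + 0 = 12

12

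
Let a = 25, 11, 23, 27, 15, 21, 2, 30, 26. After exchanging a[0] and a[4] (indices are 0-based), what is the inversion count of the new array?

Positions 0 and 4 hold 25 and 15; after swapping, the array is [15, 11, 23, 27, 25, 21, 2, 30, 26].
For each element, count later entries that are smaller:
15: 2
11: 1
23: 2
27: 4
25: 2
21: 1
2: 0
30: 1
26: 0
Sum: 2 + 1 + 2 + 4 + 2 + 1 + 0 + 1 + 0 = 13

13 inversions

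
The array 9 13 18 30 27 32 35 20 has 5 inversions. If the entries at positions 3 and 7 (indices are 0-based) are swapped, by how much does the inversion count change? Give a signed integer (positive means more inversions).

Positions 3 and 7 hold 30 and 20; after swapping, the array is [9, 13, 18, 20, 27, 32, 35, 30].
For each element, count later entries that are smaller:
9: 0
13: 0
18: 0
20: 0
27: 0
32: 1
35: 1
30: 0
Sum: 0 + 0 + 0 + 0 + 0 + 1 + 1 + 0 = 2
Change: 2 − 5 = -3

-3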